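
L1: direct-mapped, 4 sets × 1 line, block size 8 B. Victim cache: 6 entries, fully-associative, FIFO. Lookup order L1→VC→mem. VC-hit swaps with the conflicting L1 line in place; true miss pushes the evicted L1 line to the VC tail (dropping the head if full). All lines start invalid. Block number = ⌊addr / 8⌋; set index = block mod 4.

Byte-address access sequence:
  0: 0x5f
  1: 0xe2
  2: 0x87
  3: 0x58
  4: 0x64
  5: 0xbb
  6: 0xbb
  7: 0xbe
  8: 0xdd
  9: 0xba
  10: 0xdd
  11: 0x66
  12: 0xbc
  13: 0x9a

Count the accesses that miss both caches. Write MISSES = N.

0: 0x5f (blk 11, set 3) → MISS  vc=[]
1: 0xe2 (blk 28, set 0) → MISS  vc=[]
2: 0x87 (blk 16, set 0) → MISS  vc=[28]
3: 0x58 (blk 11, set 3) → L1-HIT  vc=[28]
4: 0x64 (blk 12, set 0) → MISS  vc=[28, 16]
5: 0xbb (blk 23, set 3) → MISS  vc=[28, 16, 11]
6: 0xbb (blk 23, set 3) → L1-HIT  vc=[28, 16, 11]
7: 0xbe (blk 23, set 3) → L1-HIT  vc=[28, 16, 11]
8: 0xdd (blk 27, set 3) → MISS  vc=[28, 16, 11, 23]
9: 0xba (blk 23, set 3) → VC-HIT  vc=[28, 16, 11, 27]
10: 0xdd (blk 27, set 3) → VC-HIT  vc=[28, 16, 11, 23]
11: 0x66 (blk 12, set 0) → L1-HIT  vc=[28, 16, 11, 23]
12: 0xbc (blk 23, set 3) → VC-HIT  vc=[28, 16, 11, 27]
13: 0x9a (blk 19, set 3) → MISS  vc=[28, 16, 11, 27, 23]

MISSES = 7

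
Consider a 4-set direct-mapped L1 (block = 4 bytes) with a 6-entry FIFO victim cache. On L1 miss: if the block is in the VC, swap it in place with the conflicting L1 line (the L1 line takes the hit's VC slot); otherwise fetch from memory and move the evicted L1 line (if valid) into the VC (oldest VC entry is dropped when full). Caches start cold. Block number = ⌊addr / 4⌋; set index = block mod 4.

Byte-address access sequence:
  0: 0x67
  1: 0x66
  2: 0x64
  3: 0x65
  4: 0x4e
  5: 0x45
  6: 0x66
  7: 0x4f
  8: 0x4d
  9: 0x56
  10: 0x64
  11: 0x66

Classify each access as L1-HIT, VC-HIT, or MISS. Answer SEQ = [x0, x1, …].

  [0] addr=0x67 blk=25 s=1: MISS | VC []
  [1] addr=0x66 blk=25 s=1: L1-HIT | VC []
  [2] addr=0x64 blk=25 s=1: L1-HIT | VC []
  [3] addr=0x65 blk=25 s=1: L1-HIT | VC []
  [4] addr=0x4e blk=19 s=3: MISS | VC []
  [5] addr=0x45 blk=17 s=1: MISS | VC [25]
  [6] addr=0x66 blk=25 s=1: VC-HIT | VC [17]
  [7] addr=0x4f blk=19 s=3: L1-HIT | VC [17]
  [8] addr=0x4d blk=19 s=3: L1-HIT | VC [17]
  [9] addr=0x56 blk=21 s=1: MISS | VC [17, 25]
  [10] addr=0x64 blk=25 s=1: VC-HIT | VC [17, 21]
  [11] addr=0x66 blk=25 s=1: L1-HIT | VC [17, 21]

SEQ = [MISS, L1-HIT, L1-HIT, L1-HIT, MISS, MISS, VC-HIT, L1-HIT, L1-HIT, MISS, VC-HIT, L1-HIT]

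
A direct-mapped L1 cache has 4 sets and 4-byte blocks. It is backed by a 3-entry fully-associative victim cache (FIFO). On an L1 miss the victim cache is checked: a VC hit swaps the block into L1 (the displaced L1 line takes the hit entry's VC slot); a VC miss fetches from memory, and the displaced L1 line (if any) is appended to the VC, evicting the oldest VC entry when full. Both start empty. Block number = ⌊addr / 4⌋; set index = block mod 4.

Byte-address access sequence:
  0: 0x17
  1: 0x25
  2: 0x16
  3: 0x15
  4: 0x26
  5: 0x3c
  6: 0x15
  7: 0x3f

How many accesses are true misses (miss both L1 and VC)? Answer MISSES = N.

#0 0x17→b5/s1 MISS; vc=[]
#1 0x25→b9/s1 MISS; vc=[5]
#2 0x16→b5/s1 VC-HIT; vc=[9]
#3 0x15→b5/s1 L1-HIT; vc=[9]
#4 0x26→b9/s1 VC-HIT; vc=[5]
#5 0x3c→b15/s3 MISS; vc=[5]
#6 0x15→b5/s1 VC-HIT; vc=[9]
#7 0x3f→b15/s3 L1-HIT; vc=[9]

MISSES = 3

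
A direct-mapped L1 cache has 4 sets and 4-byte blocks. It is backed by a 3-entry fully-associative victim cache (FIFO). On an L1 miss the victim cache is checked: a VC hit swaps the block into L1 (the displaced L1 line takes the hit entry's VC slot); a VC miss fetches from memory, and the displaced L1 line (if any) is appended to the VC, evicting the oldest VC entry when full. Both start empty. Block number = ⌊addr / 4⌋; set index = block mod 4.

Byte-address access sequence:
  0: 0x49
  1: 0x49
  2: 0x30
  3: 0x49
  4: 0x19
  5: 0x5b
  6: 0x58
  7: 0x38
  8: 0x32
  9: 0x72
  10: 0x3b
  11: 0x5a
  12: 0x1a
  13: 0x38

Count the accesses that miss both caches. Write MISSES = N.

MISSES = 6

  [0] addr=0x49 blk=18 s=2: MISS | VC []
  [1] addr=0x49 blk=18 s=2: L1-HIT | VC []
  [2] addr=0x30 blk=12 s=0: MISS | VC []
  [3] addr=0x49 blk=18 s=2: L1-HIT | VC []
  [4] addr=0x19 blk=6 s=2: MISS | VC [18]
  [5] addr=0x5b blk=22 s=2: MISS | VC [18, 6]
  [6] addr=0x58 blk=22 s=2: L1-HIT | VC [18, 6]
  [7] addr=0x38 blk=14 s=2: MISS | VC [18, 6, 22]
  [8] addr=0x32 blk=12 s=0: L1-HIT | VC [18, 6, 22]
  [9] addr=0x72 blk=28 s=0: MISS | VC [6, 22, 12]
  [10] addr=0x3b blk=14 s=2: L1-HIT | VC [6, 22, 12]
  [11] addr=0x5a blk=22 s=2: VC-HIT | VC [6, 14, 12]
  [12] addr=0x1a blk=6 s=2: VC-HIT | VC [22, 14, 12]
  [13] addr=0x38 blk=14 s=2: VC-HIT | VC [22, 6, 12]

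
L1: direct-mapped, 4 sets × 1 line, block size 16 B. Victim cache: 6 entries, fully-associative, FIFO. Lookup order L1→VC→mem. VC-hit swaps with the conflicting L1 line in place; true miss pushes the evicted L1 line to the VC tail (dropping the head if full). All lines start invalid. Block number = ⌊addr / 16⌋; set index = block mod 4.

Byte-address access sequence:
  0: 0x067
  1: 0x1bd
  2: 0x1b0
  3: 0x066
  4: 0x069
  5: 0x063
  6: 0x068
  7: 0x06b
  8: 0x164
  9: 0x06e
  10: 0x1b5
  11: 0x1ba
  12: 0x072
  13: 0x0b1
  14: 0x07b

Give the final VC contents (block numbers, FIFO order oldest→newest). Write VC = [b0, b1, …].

#0 0x67→b6/s2 MISS; vc=[]
#1 0x1bd→b27/s3 MISS; vc=[]
#2 0x1b0→b27/s3 L1-HIT; vc=[]
#3 0x66→b6/s2 L1-HIT; vc=[]
#4 0x69→b6/s2 L1-HIT; vc=[]
#5 0x63→b6/s2 L1-HIT; vc=[]
#6 0x68→b6/s2 L1-HIT; vc=[]
#7 0x6b→b6/s2 L1-HIT; vc=[]
#8 0x164→b22/s2 MISS; vc=[6]
#9 0x6e→b6/s2 VC-HIT; vc=[22]
#10 0x1b5→b27/s3 L1-HIT; vc=[22]
#11 0x1ba→b27/s3 L1-HIT; vc=[22]
#12 0x72→b7/s3 MISS; vc=[22,27]
#13 0xb1→b11/s3 MISS; vc=[22,27,7]
#14 0x7b→b7/s3 VC-HIT; vc=[22,27,11]

VC = [22, 27, 11]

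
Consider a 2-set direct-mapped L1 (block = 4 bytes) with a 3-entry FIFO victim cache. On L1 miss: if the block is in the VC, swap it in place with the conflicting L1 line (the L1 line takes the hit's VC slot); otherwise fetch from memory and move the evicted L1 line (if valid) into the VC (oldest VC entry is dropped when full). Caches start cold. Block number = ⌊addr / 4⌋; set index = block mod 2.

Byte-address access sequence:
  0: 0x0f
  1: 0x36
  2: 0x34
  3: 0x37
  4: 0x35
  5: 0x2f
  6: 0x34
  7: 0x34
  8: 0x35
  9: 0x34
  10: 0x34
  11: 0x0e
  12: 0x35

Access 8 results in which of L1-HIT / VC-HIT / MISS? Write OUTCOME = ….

OUTCOME = L1-HIT

  [0] addr=0xf blk=3 s=1: MISS | VC []
  [1] addr=0x36 blk=13 s=1: MISS | VC [3]
  [2] addr=0x34 blk=13 s=1: L1-HIT | VC [3]
  [3] addr=0x37 blk=13 s=1: L1-HIT | VC [3]
  [4] addr=0x35 blk=13 s=1: L1-HIT | VC [3]
  [5] addr=0x2f blk=11 s=1: MISS | VC [3, 13]
  [6] addr=0x34 blk=13 s=1: VC-HIT | VC [3, 11]
  [7] addr=0x34 blk=13 s=1: L1-HIT | VC [3, 11]
  [8] addr=0x35 blk=13 s=1: L1-HIT | VC [3, 11]
  [9] addr=0x34 blk=13 s=1: L1-HIT | VC [3, 11]
  [10] addr=0x34 blk=13 s=1: L1-HIT | VC [3, 11]
  [11] addr=0xe blk=3 s=1: VC-HIT | VC [13, 11]
  [12] addr=0x35 blk=13 s=1: VC-HIT | VC [3, 11]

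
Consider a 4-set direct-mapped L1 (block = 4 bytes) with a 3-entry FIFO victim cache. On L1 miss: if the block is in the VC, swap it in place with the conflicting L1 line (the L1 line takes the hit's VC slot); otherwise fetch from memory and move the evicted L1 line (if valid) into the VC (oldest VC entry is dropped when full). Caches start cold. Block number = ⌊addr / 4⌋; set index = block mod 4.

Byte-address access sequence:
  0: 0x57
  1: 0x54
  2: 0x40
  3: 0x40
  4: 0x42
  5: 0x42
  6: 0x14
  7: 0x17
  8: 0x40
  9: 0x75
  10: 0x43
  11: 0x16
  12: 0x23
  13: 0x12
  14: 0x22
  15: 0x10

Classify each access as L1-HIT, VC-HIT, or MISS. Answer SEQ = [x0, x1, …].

0: 0x57 (blk 21, set 1) → MISS  vc=[]
1: 0x54 (blk 21, set 1) → L1-HIT  vc=[]
2: 0x40 (blk 16, set 0) → MISS  vc=[]
3: 0x40 (blk 16, set 0) → L1-HIT  vc=[]
4: 0x42 (blk 16, set 0) → L1-HIT  vc=[]
5: 0x42 (blk 16, set 0) → L1-HIT  vc=[]
6: 0x14 (blk 5, set 1) → MISS  vc=[21]
7: 0x17 (blk 5, set 1) → L1-HIT  vc=[21]
8: 0x40 (blk 16, set 0) → L1-HIT  vc=[21]
9: 0x75 (blk 29, set 1) → MISS  vc=[21, 5]
10: 0x43 (blk 16, set 0) → L1-HIT  vc=[21, 5]
11: 0x16 (blk 5, set 1) → VC-HIT  vc=[21, 29]
12: 0x23 (blk 8, set 0) → MISS  vc=[21, 29, 16]
13: 0x12 (blk 4, set 0) → MISS  vc=[29, 16, 8]
14: 0x22 (blk 8, set 0) → VC-HIT  vc=[29, 16, 4]
15: 0x10 (blk 4, set 0) → VC-HIT  vc=[29, 16, 8]

SEQ = [MISS, L1-HIT, MISS, L1-HIT, L1-HIT, L1-HIT, MISS, L1-HIT, L1-HIT, MISS, L1-HIT, VC-HIT, MISS, MISS, VC-HIT, VC-HIT]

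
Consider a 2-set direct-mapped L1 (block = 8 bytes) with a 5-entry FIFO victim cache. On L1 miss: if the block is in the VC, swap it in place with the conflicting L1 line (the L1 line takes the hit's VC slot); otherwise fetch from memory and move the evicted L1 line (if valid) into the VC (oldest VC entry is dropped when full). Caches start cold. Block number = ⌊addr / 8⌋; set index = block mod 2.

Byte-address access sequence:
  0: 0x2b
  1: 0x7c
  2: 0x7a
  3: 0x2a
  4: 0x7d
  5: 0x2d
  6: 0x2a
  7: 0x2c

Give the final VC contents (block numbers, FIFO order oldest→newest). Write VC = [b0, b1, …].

0: 0x2b (blk 5, set 1) → MISS  vc=[]
1: 0x7c (blk 15, set 1) → MISS  vc=[5]
2: 0x7a (blk 15, set 1) → L1-HIT  vc=[5]
3: 0x2a (blk 5, set 1) → VC-HIT  vc=[15]
4: 0x7d (blk 15, set 1) → VC-HIT  vc=[5]
5: 0x2d (blk 5, set 1) → VC-HIT  vc=[15]
6: 0x2a (blk 5, set 1) → L1-HIT  vc=[15]
7: 0x2c (blk 5, set 1) → L1-HIT  vc=[15]

VC = [15]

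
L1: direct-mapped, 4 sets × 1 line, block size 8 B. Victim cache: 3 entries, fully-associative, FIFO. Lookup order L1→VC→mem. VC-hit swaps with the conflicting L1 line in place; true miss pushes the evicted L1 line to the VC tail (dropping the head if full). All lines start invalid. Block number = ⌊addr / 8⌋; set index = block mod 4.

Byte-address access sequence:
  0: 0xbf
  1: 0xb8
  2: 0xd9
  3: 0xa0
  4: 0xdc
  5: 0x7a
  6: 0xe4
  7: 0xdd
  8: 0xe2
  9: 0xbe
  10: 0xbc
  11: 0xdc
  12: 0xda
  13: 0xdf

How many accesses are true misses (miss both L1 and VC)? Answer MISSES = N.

  [0] addr=0xbf blk=23 s=3: MISS | VC []
  [1] addr=0xb8 blk=23 s=3: L1-HIT | VC []
  [2] addr=0xd9 blk=27 s=3: MISS | VC [23]
  [3] addr=0xa0 blk=20 s=0: MISS | VC [23]
  [4] addr=0xdc blk=27 s=3: L1-HIT | VC [23]
  [5] addr=0x7a blk=15 s=3: MISS | VC [23, 27]
  [6] addr=0xe4 blk=28 s=0: MISS | VC [23, 27, 20]
  [7] addr=0xdd blk=27 s=3: VC-HIT | VC [23, 15, 20]
  [8] addr=0xe2 blk=28 s=0: L1-HIT | VC [23, 15, 20]
  [9] addr=0xbe blk=23 s=3: VC-HIT | VC [27, 15, 20]
  [10] addr=0xbc blk=23 s=3: L1-HIT | VC [27, 15, 20]
  [11] addr=0xdc blk=27 s=3: VC-HIT | VC [23, 15, 20]
  [12] addr=0xda blk=27 s=3: L1-HIT | VC [23, 15, 20]
  [13] addr=0xdf blk=27 s=3: L1-HIT | VC [23, 15, 20]

MISSES = 5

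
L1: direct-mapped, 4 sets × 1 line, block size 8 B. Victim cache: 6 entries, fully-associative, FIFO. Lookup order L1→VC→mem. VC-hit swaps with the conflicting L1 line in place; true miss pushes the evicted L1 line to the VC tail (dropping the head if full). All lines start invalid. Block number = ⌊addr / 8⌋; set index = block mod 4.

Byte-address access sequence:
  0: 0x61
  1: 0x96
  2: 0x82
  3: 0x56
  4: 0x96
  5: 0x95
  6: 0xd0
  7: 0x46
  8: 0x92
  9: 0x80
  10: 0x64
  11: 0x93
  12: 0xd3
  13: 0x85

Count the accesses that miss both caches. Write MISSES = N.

#0 0x61→b12/s0 MISS; vc=[]
#1 0x96→b18/s2 MISS; vc=[]
#2 0x82→b16/s0 MISS; vc=[12]
#3 0x56→b10/s2 MISS; vc=[12,18]
#4 0x96→b18/s2 VC-HIT; vc=[12,10]
#5 0x95→b18/s2 L1-HIT; vc=[12,10]
#6 0xd0→b26/s2 MISS; vc=[12,10,18]
#7 0x46→b8/s0 MISS; vc=[12,10,18,16]
#8 0x92→b18/s2 VC-HIT; vc=[12,10,26,16]
#9 0x80→b16/s0 VC-HIT; vc=[12,10,26,8]
#10 0x64→b12/s0 VC-HIT; vc=[16,10,26,8]
#11 0x93→b18/s2 L1-HIT; vc=[16,10,26,8]
#12 0xd3→b26/s2 VC-HIT; vc=[16,10,18,8]
#13 0x85→b16/s0 VC-HIT; vc=[12,10,18,8]

MISSES = 6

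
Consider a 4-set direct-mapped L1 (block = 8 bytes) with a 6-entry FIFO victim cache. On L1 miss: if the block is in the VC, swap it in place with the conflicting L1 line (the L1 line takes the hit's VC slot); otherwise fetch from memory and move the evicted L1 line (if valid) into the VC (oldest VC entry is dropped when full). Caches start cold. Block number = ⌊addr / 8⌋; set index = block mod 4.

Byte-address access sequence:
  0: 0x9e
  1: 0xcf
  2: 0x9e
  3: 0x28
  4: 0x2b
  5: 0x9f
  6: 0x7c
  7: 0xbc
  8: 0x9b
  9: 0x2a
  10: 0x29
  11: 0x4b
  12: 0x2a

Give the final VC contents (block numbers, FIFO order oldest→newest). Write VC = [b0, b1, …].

  [0] addr=0x9e blk=19 s=3: MISS | VC []
  [1] addr=0xcf blk=25 s=1: MISS | VC []
  [2] addr=0x9e blk=19 s=3: L1-HIT | VC []
  [3] addr=0x28 blk=5 s=1: MISS | VC [25]
  [4] addr=0x2b blk=5 s=1: L1-HIT | VC [25]
  [5] addr=0x9f blk=19 s=3: L1-HIT | VC [25]
  [6] addr=0x7c blk=15 s=3: MISS | VC [25, 19]
  [7] addr=0xbc blk=23 s=3: MISS | VC [25, 19, 15]
  [8] addr=0x9b blk=19 s=3: VC-HIT | VC [25, 23, 15]
  [9] addr=0x2a blk=5 s=1: L1-HIT | VC [25, 23, 15]
  [10] addr=0x29 blk=5 s=1: L1-HIT | VC [25, 23, 15]
  [11] addr=0x4b blk=9 s=1: MISS | VC [25, 23, 15, 5]
  [12] addr=0x2a blk=5 s=1: VC-HIT | VC [25, 23, 15, 9]

VC = [25, 23, 15, 9]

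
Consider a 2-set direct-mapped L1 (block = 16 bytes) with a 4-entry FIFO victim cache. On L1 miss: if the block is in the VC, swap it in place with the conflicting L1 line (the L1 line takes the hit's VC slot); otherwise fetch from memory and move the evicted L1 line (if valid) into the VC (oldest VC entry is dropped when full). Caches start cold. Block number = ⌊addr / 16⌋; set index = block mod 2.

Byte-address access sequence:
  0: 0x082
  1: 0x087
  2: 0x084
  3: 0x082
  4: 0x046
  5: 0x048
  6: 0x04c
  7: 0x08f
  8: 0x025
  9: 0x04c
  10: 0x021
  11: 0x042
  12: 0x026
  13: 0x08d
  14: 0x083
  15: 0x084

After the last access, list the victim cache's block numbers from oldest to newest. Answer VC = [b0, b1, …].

0: 0x82 (blk 8, set 0) → MISS  vc=[]
1: 0x87 (blk 8, set 0) → L1-HIT  vc=[]
2: 0x84 (blk 8, set 0) → L1-HIT  vc=[]
3: 0x82 (blk 8, set 0) → L1-HIT  vc=[]
4: 0x46 (blk 4, set 0) → MISS  vc=[8]
5: 0x48 (blk 4, set 0) → L1-HIT  vc=[8]
6: 0x4c (blk 4, set 0) → L1-HIT  vc=[8]
7: 0x8f (blk 8, set 0) → VC-HIT  vc=[4]
8: 0x25 (blk 2, set 0) → MISS  vc=[4, 8]
9: 0x4c (blk 4, set 0) → VC-HIT  vc=[2, 8]
10: 0x21 (blk 2, set 0) → VC-HIT  vc=[4, 8]
11: 0x42 (blk 4, set 0) → VC-HIT  vc=[2, 8]
12: 0x26 (blk 2, set 0) → VC-HIT  vc=[4, 8]
13: 0x8d (blk 8, set 0) → VC-HIT  vc=[4, 2]
14: 0x83 (blk 8, set 0) → L1-HIT  vc=[4, 2]
15: 0x84 (blk 8, set 0) → L1-HIT  vc=[4, 2]

VC = [4, 2]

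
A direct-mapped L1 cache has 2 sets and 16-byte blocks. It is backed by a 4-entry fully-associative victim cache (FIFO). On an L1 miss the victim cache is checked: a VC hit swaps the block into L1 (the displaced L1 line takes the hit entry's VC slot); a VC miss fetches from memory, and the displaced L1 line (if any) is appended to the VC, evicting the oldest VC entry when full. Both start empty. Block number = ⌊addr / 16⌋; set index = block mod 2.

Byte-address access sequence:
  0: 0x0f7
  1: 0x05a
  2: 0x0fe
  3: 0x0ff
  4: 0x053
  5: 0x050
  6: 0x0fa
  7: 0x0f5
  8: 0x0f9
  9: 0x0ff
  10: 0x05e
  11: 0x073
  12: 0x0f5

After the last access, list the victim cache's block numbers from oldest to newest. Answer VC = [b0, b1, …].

  [0] addr=0xf7 blk=15 s=1: MISS | VC []
  [1] addr=0x5a blk=5 s=1: MISS | VC [15]
  [2] addr=0xfe blk=15 s=1: VC-HIT | VC [5]
  [3] addr=0xff blk=15 s=1: L1-HIT | VC [5]
  [4] addr=0x53 blk=5 s=1: VC-HIT | VC [15]
  [5] addr=0x50 blk=5 s=1: L1-HIT | VC [15]
  [6] addr=0xfa blk=15 s=1: VC-HIT | VC [5]
  [7] addr=0xf5 blk=15 s=1: L1-HIT | VC [5]
  [8] addr=0xf9 blk=15 s=1: L1-HIT | VC [5]
  [9] addr=0xff blk=15 s=1: L1-HIT | VC [5]
  [10] addr=0x5e blk=5 s=1: VC-HIT | VC [15]
  [11] addr=0x73 blk=7 s=1: MISS | VC [15, 5]
  [12] addr=0xf5 blk=15 s=1: VC-HIT | VC [7, 5]

VC = [7, 5]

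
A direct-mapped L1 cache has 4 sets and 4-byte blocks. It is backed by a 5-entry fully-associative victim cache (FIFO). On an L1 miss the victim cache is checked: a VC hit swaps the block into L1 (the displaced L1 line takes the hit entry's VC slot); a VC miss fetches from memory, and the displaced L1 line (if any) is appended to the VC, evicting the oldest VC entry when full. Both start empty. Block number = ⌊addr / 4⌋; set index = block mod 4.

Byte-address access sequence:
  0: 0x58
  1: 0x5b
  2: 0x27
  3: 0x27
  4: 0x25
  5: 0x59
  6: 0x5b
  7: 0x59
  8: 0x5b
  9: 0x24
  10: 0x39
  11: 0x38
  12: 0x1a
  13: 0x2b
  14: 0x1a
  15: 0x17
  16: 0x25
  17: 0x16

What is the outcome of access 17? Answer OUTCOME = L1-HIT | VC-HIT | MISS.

  [0] addr=0x58 blk=22 s=2: MISS | VC []
  [1] addr=0x5b blk=22 s=2: L1-HIT | VC []
  [2] addr=0x27 blk=9 s=1: MISS | VC []
  [3] addr=0x27 blk=9 s=1: L1-HIT | VC []
  [4] addr=0x25 blk=9 s=1: L1-HIT | VC []
  [5] addr=0x59 blk=22 s=2: L1-HIT | VC []
  [6] addr=0x5b blk=22 s=2: L1-HIT | VC []
  [7] addr=0x59 blk=22 s=2: L1-HIT | VC []
  [8] addr=0x5b blk=22 s=2: L1-HIT | VC []
  [9] addr=0x24 blk=9 s=1: L1-HIT | VC []
  [10] addr=0x39 blk=14 s=2: MISS | VC [22]
  [11] addr=0x38 blk=14 s=2: L1-HIT | VC [22]
  [12] addr=0x1a blk=6 s=2: MISS | VC [22, 14]
  [13] addr=0x2b blk=10 s=2: MISS | VC [22, 14, 6]
  [14] addr=0x1a blk=6 s=2: VC-HIT | VC [22, 14, 10]
  [15] addr=0x17 blk=5 s=1: MISS | VC [22, 14, 10, 9]
  [16] addr=0x25 blk=9 s=1: VC-HIT | VC [22, 14, 10, 5]
  [17] addr=0x16 blk=5 s=1: VC-HIT | VC [22, 14, 10, 9]

OUTCOME = VC-HIT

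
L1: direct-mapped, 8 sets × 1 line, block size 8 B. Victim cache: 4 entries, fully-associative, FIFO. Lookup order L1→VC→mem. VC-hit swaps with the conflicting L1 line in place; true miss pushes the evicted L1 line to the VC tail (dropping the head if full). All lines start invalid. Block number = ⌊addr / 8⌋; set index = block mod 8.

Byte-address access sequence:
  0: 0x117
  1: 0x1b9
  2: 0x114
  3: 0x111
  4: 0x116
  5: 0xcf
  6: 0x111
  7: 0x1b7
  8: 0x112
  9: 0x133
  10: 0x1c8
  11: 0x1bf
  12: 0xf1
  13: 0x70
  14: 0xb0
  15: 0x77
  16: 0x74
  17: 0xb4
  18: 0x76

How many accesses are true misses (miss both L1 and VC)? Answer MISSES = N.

0: 0x117 (blk 34, set 2) → MISS  vc=[]
1: 0x1b9 (blk 55, set 7) → MISS  vc=[]
2: 0x114 (blk 34, set 2) → L1-HIT  vc=[]
3: 0x111 (blk 34, set 2) → L1-HIT  vc=[]
4: 0x116 (blk 34, set 2) → L1-HIT  vc=[]
5: 0xcf (blk 25, set 1) → MISS  vc=[]
6: 0x111 (blk 34, set 2) → L1-HIT  vc=[]
7: 0x1b7 (blk 54, set 6) → MISS  vc=[]
8: 0x112 (blk 34, set 2) → L1-HIT  vc=[]
9: 0x133 (blk 38, set 6) → MISS  vc=[54]
10: 0x1c8 (blk 57, set 1) → MISS  vc=[54, 25]
11: 0x1bf (blk 55, set 7) → L1-HIT  vc=[54, 25]
12: 0xf1 (blk 30, set 6) → MISS  vc=[54, 25, 38]
13: 0x70 (blk 14, set 6) → MISS  vc=[54, 25, 38, 30]
14: 0xb0 (blk 22, set 6) → MISS  vc=[25, 38, 30, 14]
15: 0x77 (blk 14, set 6) → VC-HIT  vc=[25, 38, 30, 22]
16: 0x74 (blk 14, set 6) → L1-HIT  vc=[25, 38, 30, 22]
17: 0xb4 (blk 22, set 6) → VC-HIT  vc=[25, 38, 30, 14]
18: 0x76 (blk 14, set 6) → VC-HIT  vc=[25, 38, 30, 22]

MISSES = 9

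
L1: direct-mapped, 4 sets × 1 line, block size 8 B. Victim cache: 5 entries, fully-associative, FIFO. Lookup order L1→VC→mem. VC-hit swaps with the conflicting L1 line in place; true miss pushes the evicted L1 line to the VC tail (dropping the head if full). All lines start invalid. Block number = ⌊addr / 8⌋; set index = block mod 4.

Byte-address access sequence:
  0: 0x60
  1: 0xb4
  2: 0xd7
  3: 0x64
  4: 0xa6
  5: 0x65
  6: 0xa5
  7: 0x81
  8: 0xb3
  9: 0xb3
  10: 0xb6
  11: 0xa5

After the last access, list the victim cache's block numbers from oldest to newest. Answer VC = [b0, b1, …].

  [0] addr=0x60 blk=12 s=0: MISS | VC []
  [1] addr=0xb4 blk=22 s=2: MISS | VC []
  [2] addr=0xd7 blk=26 s=2: MISS | VC [22]
  [3] addr=0x64 blk=12 s=0: L1-HIT | VC [22]
  [4] addr=0xa6 blk=20 s=0: MISS | VC [22, 12]
  [5] addr=0x65 blk=12 s=0: VC-HIT | VC [22, 20]
  [6] addr=0xa5 blk=20 s=0: VC-HIT | VC [22, 12]
  [7] addr=0x81 blk=16 s=0: MISS | VC [22, 12, 20]
  [8] addr=0xb3 blk=22 s=2: VC-HIT | VC [26, 12, 20]
  [9] addr=0xb3 blk=22 s=2: L1-HIT | VC [26, 12, 20]
  [10] addr=0xb6 blk=22 s=2: L1-HIT | VC [26, 12, 20]
  [11] addr=0xa5 blk=20 s=0: VC-HIT | VC [26, 12, 16]

VC = [26, 12, 16]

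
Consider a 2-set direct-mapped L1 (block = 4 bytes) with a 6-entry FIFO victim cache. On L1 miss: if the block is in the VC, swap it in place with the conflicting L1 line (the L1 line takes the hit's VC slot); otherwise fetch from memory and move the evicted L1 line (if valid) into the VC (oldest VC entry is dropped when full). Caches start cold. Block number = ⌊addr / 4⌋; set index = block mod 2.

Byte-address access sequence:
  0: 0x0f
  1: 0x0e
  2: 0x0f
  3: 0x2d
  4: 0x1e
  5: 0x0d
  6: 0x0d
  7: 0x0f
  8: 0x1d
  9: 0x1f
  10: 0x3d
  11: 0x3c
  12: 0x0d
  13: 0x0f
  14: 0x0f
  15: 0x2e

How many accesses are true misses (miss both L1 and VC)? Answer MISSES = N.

0: 0xf (blk 3, set 1) → MISS  vc=[]
1: 0xe (blk 3, set 1) → L1-HIT  vc=[]
2: 0xf (blk 3, set 1) → L1-HIT  vc=[]
3: 0x2d (blk 11, set 1) → MISS  vc=[3]
4: 0x1e (blk 7, set 1) → MISS  vc=[3, 11]
5: 0xd (blk 3, set 1) → VC-HIT  vc=[7, 11]
6: 0xd (blk 3, set 1) → L1-HIT  vc=[7, 11]
7: 0xf (blk 3, set 1) → L1-HIT  vc=[7, 11]
8: 0x1d (blk 7, set 1) → VC-HIT  vc=[3, 11]
9: 0x1f (blk 7, set 1) → L1-HIT  vc=[3, 11]
10: 0x3d (blk 15, set 1) → MISS  vc=[3, 11, 7]
11: 0x3c (blk 15, set 1) → L1-HIT  vc=[3, 11, 7]
12: 0xd (blk 3, set 1) → VC-HIT  vc=[15, 11, 7]
13: 0xf (blk 3, set 1) → L1-HIT  vc=[15, 11, 7]
14: 0xf (blk 3, set 1) → L1-HIT  vc=[15, 11, 7]
15: 0x2e (blk 11, set 1) → VC-HIT  vc=[15, 3, 7]

MISSES = 4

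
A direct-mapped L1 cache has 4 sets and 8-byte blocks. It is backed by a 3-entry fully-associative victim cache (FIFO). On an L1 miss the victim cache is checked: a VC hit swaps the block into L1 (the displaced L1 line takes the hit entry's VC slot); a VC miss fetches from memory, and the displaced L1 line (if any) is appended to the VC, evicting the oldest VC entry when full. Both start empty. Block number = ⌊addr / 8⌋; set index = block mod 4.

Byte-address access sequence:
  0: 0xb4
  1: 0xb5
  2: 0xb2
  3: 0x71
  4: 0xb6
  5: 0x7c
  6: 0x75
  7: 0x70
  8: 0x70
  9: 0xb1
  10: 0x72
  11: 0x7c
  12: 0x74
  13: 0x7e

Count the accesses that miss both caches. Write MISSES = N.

MISSES = 3

0: 0xb4 (blk 22, set 2) → MISS  vc=[]
1: 0xb5 (blk 22, set 2) → L1-HIT  vc=[]
2: 0xb2 (blk 22, set 2) → L1-HIT  vc=[]
3: 0x71 (blk 14, set 2) → MISS  vc=[22]
4: 0xb6 (blk 22, set 2) → VC-HIT  vc=[14]
5: 0x7c (blk 15, set 3) → MISS  vc=[14]
6: 0x75 (blk 14, set 2) → VC-HIT  vc=[22]
7: 0x70 (blk 14, set 2) → L1-HIT  vc=[22]
8: 0x70 (blk 14, set 2) → L1-HIT  vc=[22]
9: 0xb1 (blk 22, set 2) → VC-HIT  vc=[14]
10: 0x72 (blk 14, set 2) → VC-HIT  vc=[22]
11: 0x7c (blk 15, set 3) → L1-HIT  vc=[22]
12: 0x74 (blk 14, set 2) → L1-HIT  vc=[22]
13: 0x7e (blk 15, set 3) → L1-HIT  vc=[22]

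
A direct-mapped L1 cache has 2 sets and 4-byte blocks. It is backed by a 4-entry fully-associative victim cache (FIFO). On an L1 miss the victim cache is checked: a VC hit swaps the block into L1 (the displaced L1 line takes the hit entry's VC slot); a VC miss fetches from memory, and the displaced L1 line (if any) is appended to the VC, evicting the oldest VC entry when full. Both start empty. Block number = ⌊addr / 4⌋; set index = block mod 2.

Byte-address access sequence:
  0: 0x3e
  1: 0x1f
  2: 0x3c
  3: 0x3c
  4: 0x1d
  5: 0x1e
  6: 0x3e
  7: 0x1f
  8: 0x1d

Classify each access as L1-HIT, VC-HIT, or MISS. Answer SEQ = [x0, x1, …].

SEQ = [MISS, MISS, VC-HIT, L1-HIT, VC-HIT, L1-HIT, VC-HIT, VC-HIT, L1-HIT]

0: 0x3e (blk 15, set 1) → MISS  vc=[]
1: 0x1f (blk 7, set 1) → MISS  vc=[15]
2: 0x3c (blk 15, set 1) → VC-HIT  vc=[7]
3: 0x3c (blk 15, set 1) → L1-HIT  vc=[7]
4: 0x1d (blk 7, set 1) → VC-HIT  vc=[15]
5: 0x1e (blk 7, set 1) → L1-HIT  vc=[15]
6: 0x3e (blk 15, set 1) → VC-HIT  vc=[7]
7: 0x1f (blk 7, set 1) → VC-HIT  vc=[15]
8: 0x1d (blk 7, set 1) → L1-HIT  vc=[15]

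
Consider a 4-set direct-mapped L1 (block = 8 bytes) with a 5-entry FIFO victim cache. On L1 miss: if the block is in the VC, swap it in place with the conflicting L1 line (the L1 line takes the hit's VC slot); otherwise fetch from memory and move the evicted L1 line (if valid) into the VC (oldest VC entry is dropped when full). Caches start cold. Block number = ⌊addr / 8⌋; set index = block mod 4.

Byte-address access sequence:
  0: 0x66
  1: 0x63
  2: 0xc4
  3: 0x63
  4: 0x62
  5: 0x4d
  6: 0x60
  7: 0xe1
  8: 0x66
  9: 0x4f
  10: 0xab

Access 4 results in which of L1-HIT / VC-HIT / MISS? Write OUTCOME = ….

  [0] addr=0x66 blk=12 s=0: MISS | VC []
  [1] addr=0x63 blk=12 s=0: L1-HIT | VC []
  [2] addr=0xc4 blk=24 s=0: MISS | VC [12]
  [3] addr=0x63 blk=12 s=0: VC-HIT | VC [24]
  [4] addr=0x62 blk=12 s=0: L1-HIT | VC [24]
  [5] addr=0x4d blk=9 s=1: MISS | VC [24]
  [6] addr=0x60 blk=12 s=0: L1-HIT | VC [24]
  [7] addr=0xe1 blk=28 s=0: MISS | VC [24, 12]
  [8] addr=0x66 blk=12 s=0: VC-HIT | VC [24, 28]
  [9] addr=0x4f blk=9 s=1: L1-HIT | VC [24, 28]
  [10] addr=0xab blk=21 s=1: MISS | VC [24, 28, 9]

OUTCOME = L1-HIT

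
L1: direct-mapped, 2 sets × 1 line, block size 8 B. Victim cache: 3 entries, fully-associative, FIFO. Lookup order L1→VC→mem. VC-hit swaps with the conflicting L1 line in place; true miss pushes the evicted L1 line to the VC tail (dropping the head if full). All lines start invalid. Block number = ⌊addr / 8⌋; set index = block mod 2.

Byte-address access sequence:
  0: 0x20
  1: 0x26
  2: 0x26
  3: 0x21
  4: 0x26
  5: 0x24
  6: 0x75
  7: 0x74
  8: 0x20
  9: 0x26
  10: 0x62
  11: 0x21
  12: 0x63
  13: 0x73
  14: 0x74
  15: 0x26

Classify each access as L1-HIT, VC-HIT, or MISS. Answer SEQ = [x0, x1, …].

SEQ = [MISS, L1-HIT, L1-HIT, L1-HIT, L1-HIT, L1-HIT, MISS, L1-HIT, VC-HIT, L1-HIT, MISS, VC-HIT, VC-HIT, VC-HIT, L1-HIT, VC-HIT]

  [0] addr=0x20 blk=4 s=0: MISS | VC []
  [1] addr=0x26 blk=4 s=0: L1-HIT | VC []
  [2] addr=0x26 blk=4 s=0: L1-HIT | VC []
  [3] addr=0x21 blk=4 s=0: L1-HIT | VC []
  [4] addr=0x26 blk=4 s=0: L1-HIT | VC []
  [5] addr=0x24 blk=4 s=0: L1-HIT | VC []
  [6] addr=0x75 blk=14 s=0: MISS | VC [4]
  [7] addr=0x74 blk=14 s=0: L1-HIT | VC [4]
  [8] addr=0x20 blk=4 s=0: VC-HIT | VC [14]
  [9] addr=0x26 blk=4 s=0: L1-HIT | VC [14]
  [10] addr=0x62 blk=12 s=0: MISS | VC [14, 4]
  [11] addr=0x21 blk=4 s=0: VC-HIT | VC [14, 12]
  [12] addr=0x63 blk=12 s=0: VC-HIT | VC [14, 4]
  [13] addr=0x73 blk=14 s=0: VC-HIT | VC [12, 4]
  [14] addr=0x74 blk=14 s=0: L1-HIT | VC [12, 4]
  [15] addr=0x26 blk=4 s=0: VC-HIT | VC [12, 14]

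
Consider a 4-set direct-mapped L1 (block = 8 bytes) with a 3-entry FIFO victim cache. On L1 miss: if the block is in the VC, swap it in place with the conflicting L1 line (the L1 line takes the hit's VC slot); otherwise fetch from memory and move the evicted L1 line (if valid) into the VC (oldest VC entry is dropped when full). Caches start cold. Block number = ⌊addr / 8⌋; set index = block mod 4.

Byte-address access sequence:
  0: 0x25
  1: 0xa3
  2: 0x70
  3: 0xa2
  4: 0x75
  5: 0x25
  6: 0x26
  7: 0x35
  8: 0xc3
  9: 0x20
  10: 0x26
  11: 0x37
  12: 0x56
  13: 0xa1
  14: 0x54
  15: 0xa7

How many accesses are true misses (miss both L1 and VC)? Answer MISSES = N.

  [0] addr=0x25 blk=4 s=0: MISS | VC []
  [1] addr=0xa3 blk=20 s=0: MISS | VC [4]
  [2] addr=0x70 blk=14 s=2: MISS | VC [4]
  [3] addr=0xa2 blk=20 s=0: L1-HIT | VC [4]
  [4] addr=0x75 blk=14 s=2: L1-HIT | VC [4]
  [5] addr=0x25 blk=4 s=0: VC-HIT | VC [20]
  [6] addr=0x26 blk=4 s=0: L1-HIT | VC [20]
  [7] addr=0x35 blk=6 s=2: MISS | VC [20, 14]
  [8] addr=0xc3 blk=24 s=0: MISS | VC [20, 14, 4]
  [9] addr=0x20 blk=4 s=0: VC-HIT | VC [20, 14, 24]
  [10] addr=0x26 blk=4 s=0: L1-HIT | VC [20, 14, 24]
  [11] addr=0x37 blk=6 s=2: L1-HIT | VC [20, 14, 24]
  [12] addr=0x56 blk=10 s=2: MISS | VC [14, 24, 6]
  [13] addr=0xa1 blk=20 s=0: MISS | VC [24, 6, 4]
  [14] addr=0x54 blk=10 s=2: L1-HIT | VC [24, 6, 4]
  [15] addr=0xa7 blk=20 s=0: L1-HIT | VC [24, 6, 4]

MISSES = 7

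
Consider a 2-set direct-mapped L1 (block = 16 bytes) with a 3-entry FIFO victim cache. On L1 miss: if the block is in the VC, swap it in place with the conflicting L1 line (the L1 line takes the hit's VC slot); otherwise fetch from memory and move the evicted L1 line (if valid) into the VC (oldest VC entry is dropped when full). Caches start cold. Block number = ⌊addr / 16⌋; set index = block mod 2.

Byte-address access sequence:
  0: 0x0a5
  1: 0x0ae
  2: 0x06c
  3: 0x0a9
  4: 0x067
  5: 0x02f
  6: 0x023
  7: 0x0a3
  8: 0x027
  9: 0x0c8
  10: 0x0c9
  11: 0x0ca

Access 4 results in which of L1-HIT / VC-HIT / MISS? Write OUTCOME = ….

OUTCOME = VC-HIT

  [0] addr=0xa5 blk=10 s=0: MISS | VC []
  [1] addr=0xae blk=10 s=0: L1-HIT | VC []
  [2] addr=0x6c blk=6 s=0: MISS | VC [10]
  [3] addr=0xa9 blk=10 s=0: VC-HIT | VC [6]
  [4] addr=0x67 blk=6 s=0: VC-HIT | VC [10]
  [5] addr=0x2f blk=2 s=0: MISS | VC [10, 6]
  [6] addr=0x23 blk=2 s=0: L1-HIT | VC [10, 6]
  [7] addr=0xa3 blk=10 s=0: VC-HIT | VC [2, 6]
  [8] addr=0x27 blk=2 s=0: VC-HIT | VC [10, 6]
  [9] addr=0xc8 blk=12 s=0: MISS | VC [10, 6, 2]
  [10] addr=0xc9 blk=12 s=0: L1-HIT | VC [10, 6, 2]
  [11] addr=0xca blk=12 s=0: L1-HIT | VC [10, 6, 2]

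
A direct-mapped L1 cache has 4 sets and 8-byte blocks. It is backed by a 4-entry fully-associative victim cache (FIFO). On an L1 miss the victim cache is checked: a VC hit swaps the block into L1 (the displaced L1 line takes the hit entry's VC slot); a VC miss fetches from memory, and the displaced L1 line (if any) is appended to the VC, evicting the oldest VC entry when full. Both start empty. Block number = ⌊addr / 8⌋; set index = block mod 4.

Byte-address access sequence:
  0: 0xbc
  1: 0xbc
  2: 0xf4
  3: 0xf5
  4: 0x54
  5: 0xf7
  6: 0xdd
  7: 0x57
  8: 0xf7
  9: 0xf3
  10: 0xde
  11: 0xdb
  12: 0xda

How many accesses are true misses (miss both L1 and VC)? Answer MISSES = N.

MISSES = 4

#0 0xbc→b23/s3 MISS; vc=[]
#1 0xbc→b23/s3 L1-HIT; vc=[]
#2 0xf4→b30/s2 MISS; vc=[]
#3 0xf5→b30/s2 L1-HIT; vc=[]
#4 0x54→b10/s2 MISS; vc=[30]
#5 0xf7→b30/s2 VC-HIT; vc=[10]
#6 0xdd→b27/s3 MISS; vc=[10,23]
#7 0x57→b10/s2 VC-HIT; vc=[30,23]
#8 0xf7→b30/s2 VC-HIT; vc=[10,23]
#9 0xf3→b30/s2 L1-HIT; vc=[10,23]
#10 0xde→b27/s3 L1-HIT; vc=[10,23]
#11 0xdb→b27/s3 L1-HIT; vc=[10,23]
#12 0xda→b27/s3 L1-HIT; vc=[10,23]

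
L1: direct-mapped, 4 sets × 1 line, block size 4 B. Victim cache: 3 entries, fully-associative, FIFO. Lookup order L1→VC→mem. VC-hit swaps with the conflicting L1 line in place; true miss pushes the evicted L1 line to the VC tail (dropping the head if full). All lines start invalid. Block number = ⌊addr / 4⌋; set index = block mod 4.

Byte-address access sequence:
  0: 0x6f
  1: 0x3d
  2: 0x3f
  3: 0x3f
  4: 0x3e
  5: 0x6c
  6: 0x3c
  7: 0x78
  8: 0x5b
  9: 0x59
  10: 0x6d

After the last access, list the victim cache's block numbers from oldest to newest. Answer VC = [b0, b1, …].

0: 0x6f (blk 27, set 3) → MISS  vc=[]
1: 0x3d (blk 15, set 3) → MISS  vc=[27]
2: 0x3f (blk 15, set 3) → L1-HIT  vc=[27]
3: 0x3f (blk 15, set 3) → L1-HIT  vc=[27]
4: 0x3e (blk 15, set 3) → L1-HIT  vc=[27]
5: 0x6c (blk 27, set 3) → VC-HIT  vc=[15]
6: 0x3c (blk 15, set 3) → VC-HIT  vc=[27]
7: 0x78 (blk 30, set 2) → MISS  vc=[27]
8: 0x5b (blk 22, set 2) → MISS  vc=[27, 30]
9: 0x59 (blk 22, set 2) → L1-HIT  vc=[27, 30]
10: 0x6d (blk 27, set 3) → VC-HIT  vc=[15, 30]

VC = [15, 30]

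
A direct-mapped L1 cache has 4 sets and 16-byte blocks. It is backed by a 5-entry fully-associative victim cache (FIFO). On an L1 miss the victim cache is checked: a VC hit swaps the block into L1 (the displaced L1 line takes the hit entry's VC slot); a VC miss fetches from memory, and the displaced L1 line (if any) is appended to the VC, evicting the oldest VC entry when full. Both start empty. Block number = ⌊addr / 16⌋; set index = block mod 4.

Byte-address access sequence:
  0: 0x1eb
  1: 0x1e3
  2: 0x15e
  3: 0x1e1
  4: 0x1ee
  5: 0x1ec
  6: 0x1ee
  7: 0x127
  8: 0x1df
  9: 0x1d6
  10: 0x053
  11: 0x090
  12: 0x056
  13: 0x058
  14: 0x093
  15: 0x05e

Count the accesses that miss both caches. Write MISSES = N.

#0 0x1eb→b30/s2 MISS; vc=[]
#1 0x1e3→b30/s2 L1-HIT; vc=[]
#2 0x15e→b21/s1 MISS; vc=[]
#3 0x1e1→b30/s2 L1-HIT; vc=[]
#4 0x1ee→b30/s2 L1-HIT; vc=[]
#5 0x1ec→b30/s2 L1-HIT; vc=[]
#6 0x1ee→b30/s2 L1-HIT; vc=[]
#7 0x127→b18/s2 MISS; vc=[30]
#8 0x1df→b29/s1 MISS; vc=[30,21]
#9 0x1d6→b29/s1 L1-HIT; vc=[30,21]
#10 0x53→b5/s1 MISS; vc=[30,21,29]
#11 0x90→b9/s1 MISS; vc=[30,21,29,5]
#12 0x56→b5/s1 VC-HIT; vc=[30,21,29,9]
#13 0x58→b5/s1 L1-HIT; vc=[30,21,29,9]
#14 0x93→b9/s1 VC-HIT; vc=[30,21,29,5]
#15 0x5e→b5/s1 VC-HIT; vc=[30,21,29,9]

MISSES = 6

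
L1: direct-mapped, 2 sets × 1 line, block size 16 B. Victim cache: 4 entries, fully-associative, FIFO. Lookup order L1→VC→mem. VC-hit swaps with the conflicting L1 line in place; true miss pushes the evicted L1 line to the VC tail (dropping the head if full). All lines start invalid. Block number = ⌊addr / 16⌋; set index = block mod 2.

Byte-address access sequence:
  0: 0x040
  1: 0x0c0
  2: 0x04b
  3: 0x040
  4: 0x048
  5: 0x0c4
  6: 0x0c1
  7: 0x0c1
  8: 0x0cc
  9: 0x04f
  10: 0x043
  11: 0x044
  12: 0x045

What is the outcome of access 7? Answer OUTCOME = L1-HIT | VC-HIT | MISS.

OUTCOME = L1-HIT

#0 0x40→b4/s0 MISS; vc=[]
#1 0xc0→b12/s0 MISS; vc=[4]
#2 0x4b→b4/s0 VC-HIT; vc=[12]
#3 0x40→b4/s0 L1-HIT; vc=[12]
#4 0x48→b4/s0 L1-HIT; vc=[12]
#5 0xc4→b12/s0 VC-HIT; vc=[4]
#6 0xc1→b12/s0 L1-HIT; vc=[4]
#7 0xc1→b12/s0 L1-HIT; vc=[4]
#8 0xcc→b12/s0 L1-HIT; vc=[4]
#9 0x4f→b4/s0 VC-HIT; vc=[12]
#10 0x43→b4/s0 L1-HIT; vc=[12]
#11 0x44→b4/s0 L1-HIT; vc=[12]
#12 0x45→b4/s0 L1-HIT; vc=[12]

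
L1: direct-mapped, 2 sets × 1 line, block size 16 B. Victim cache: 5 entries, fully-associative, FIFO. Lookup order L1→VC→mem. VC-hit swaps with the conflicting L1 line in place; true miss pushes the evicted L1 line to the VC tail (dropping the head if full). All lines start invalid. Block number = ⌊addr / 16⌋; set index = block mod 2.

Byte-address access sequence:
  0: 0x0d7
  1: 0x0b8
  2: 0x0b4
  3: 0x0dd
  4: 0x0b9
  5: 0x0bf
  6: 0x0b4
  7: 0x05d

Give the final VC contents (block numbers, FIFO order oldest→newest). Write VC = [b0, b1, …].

0: 0xd7 (blk 13, set 1) → MISS  vc=[]
1: 0xb8 (blk 11, set 1) → MISS  vc=[13]
2: 0xb4 (blk 11, set 1) → L1-HIT  vc=[13]
3: 0xdd (blk 13, set 1) → VC-HIT  vc=[11]
4: 0xb9 (blk 11, set 1) → VC-HIT  vc=[13]
5: 0xbf (blk 11, set 1) → L1-HIT  vc=[13]
6: 0xb4 (blk 11, set 1) → L1-HIT  vc=[13]
7: 0x5d (blk 5, set 1) → MISS  vc=[13, 11]

VC = [13, 11]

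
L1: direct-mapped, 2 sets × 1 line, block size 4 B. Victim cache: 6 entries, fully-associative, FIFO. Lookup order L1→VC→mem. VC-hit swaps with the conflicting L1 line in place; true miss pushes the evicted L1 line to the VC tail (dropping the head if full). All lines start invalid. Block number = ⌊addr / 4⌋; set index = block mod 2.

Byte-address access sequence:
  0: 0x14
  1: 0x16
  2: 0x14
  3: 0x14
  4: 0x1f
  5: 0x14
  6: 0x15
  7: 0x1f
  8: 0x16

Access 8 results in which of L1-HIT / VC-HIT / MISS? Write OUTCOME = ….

0: 0x14 (blk 5, set 1) → MISS  vc=[]
1: 0x16 (blk 5, set 1) → L1-HIT  vc=[]
2: 0x14 (blk 5, set 1) → L1-HIT  vc=[]
3: 0x14 (blk 5, set 1) → L1-HIT  vc=[]
4: 0x1f (blk 7, set 1) → MISS  vc=[5]
5: 0x14 (blk 5, set 1) → VC-HIT  vc=[7]
6: 0x15 (blk 5, set 1) → L1-HIT  vc=[7]
7: 0x1f (blk 7, set 1) → VC-HIT  vc=[5]
8: 0x16 (blk 5, set 1) → VC-HIT  vc=[7]

OUTCOME = VC-HIT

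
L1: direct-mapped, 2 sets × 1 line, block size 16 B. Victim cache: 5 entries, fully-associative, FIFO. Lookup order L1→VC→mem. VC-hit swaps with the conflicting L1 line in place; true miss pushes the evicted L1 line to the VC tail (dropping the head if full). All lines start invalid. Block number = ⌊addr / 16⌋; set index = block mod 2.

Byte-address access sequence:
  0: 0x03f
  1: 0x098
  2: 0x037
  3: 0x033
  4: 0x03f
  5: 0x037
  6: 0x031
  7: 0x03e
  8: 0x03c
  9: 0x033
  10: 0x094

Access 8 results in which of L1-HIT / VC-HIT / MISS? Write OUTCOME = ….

OUTCOME = L1-HIT

0: 0x3f (blk 3, set 1) → MISS  vc=[]
1: 0x98 (blk 9, set 1) → MISS  vc=[3]
2: 0x37 (blk 3, set 1) → VC-HIT  vc=[9]
3: 0x33 (blk 3, set 1) → L1-HIT  vc=[9]
4: 0x3f (blk 3, set 1) → L1-HIT  vc=[9]
5: 0x37 (blk 3, set 1) → L1-HIT  vc=[9]
6: 0x31 (blk 3, set 1) → L1-HIT  vc=[9]
7: 0x3e (blk 3, set 1) → L1-HIT  vc=[9]
8: 0x3c (blk 3, set 1) → L1-HIT  vc=[9]
9: 0x33 (blk 3, set 1) → L1-HIT  vc=[9]
10: 0x94 (blk 9, set 1) → VC-HIT  vc=[3]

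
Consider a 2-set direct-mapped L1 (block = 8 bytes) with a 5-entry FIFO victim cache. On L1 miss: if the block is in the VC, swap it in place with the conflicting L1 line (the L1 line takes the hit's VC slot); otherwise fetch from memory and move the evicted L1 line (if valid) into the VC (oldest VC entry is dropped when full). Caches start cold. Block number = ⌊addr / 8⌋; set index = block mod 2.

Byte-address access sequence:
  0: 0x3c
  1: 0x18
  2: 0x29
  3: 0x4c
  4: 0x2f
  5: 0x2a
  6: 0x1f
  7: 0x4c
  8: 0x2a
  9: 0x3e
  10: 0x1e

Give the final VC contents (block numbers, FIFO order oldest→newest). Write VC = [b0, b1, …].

#0 0x3c→b7/s1 MISS; vc=[]
#1 0x18→b3/s1 MISS; vc=[7]
#2 0x29→b5/s1 MISS; vc=[7,3]
#3 0x4c→b9/s1 MISS; vc=[7,3,5]
#4 0x2f→b5/s1 VC-HIT; vc=[7,3,9]
#5 0x2a→b5/s1 L1-HIT; vc=[7,3,9]
#6 0x1f→b3/s1 VC-HIT; vc=[7,5,9]
#7 0x4c→b9/s1 VC-HIT; vc=[7,5,3]
#8 0x2a→b5/s1 VC-HIT; vc=[7,9,3]
#9 0x3e→b7/s1 VC-HIT; vc=[5,9,3]
#10 0x1e→b3/s1 VC-HIT; vc=[5,9,7]

VC = [5, 9, 7]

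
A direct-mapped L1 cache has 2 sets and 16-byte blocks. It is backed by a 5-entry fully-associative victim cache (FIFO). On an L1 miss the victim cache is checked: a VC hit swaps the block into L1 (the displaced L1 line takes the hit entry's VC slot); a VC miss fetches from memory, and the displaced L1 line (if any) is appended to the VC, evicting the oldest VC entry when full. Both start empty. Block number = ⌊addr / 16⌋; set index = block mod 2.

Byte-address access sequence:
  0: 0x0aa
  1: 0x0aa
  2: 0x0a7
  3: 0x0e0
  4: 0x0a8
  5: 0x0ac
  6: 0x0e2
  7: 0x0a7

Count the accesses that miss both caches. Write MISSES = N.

MISSES = 2

0: 0xaa (blk 10, set 0) → MISS  vc=[]
1: 0xaa (blk 10, set 0) → L1-HIT  vc=[]
2: 0xa7 (blk 10, set 0) → L1-HIT  vc=[]
3: 0xe0 (blk 14, set 0) → MISS  vc=[10]
4: 0xa8 (blk 10, set 0) → VC-HIT  vc=[14]
5: 0xac (blk 10, set 0) → L1-HIT  vc=[14]
6: 0xe2 (blk 14, set 0) → VC-HIT  vc=[10]
7: 0xa7 (blk 10, set 0) → VC-HIT  vc=[14]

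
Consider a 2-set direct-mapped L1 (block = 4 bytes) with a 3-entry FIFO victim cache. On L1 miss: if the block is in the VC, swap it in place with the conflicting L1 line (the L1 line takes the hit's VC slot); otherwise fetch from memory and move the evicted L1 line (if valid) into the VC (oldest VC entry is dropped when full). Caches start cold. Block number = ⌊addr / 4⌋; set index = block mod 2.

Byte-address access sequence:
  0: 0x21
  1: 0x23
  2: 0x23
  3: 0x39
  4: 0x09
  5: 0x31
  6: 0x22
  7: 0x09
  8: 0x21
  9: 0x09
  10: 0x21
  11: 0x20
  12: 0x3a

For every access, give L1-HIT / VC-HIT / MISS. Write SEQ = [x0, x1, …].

SEQ = [MISS, L1-HIT, L1-HIT, MISS, MISS, MISS, VC-HIT, VC-HIT, VC-HIT, VC-HIT, VC-HIT, L1-HIT, VC-HIT]

0: 0x21 (blk 8, set 0) → MISS  vc=[]
1: 0x23 (blk 8, set 0) → L1-HIT  vc=[]
2: 0x23 (blk 8, set 0) → L1-HIT  vc=[]
3: 0x39 (blk 14, set 0) → MISS  vc=[8]
4: 0x9 (blk 2, set 0) → MISS  vc=[8, 14]
5: 0x31 (blk 12, set 0) → MISS  vc=[8, 14, 2]
6: 0x22 (blk 8, set 0) → VC-HIT  vc=[12, 14, 2]
7: 0x9 (blk 2, set 0) → VC-HIT  vc=[12, 14, 8]
8: 0x21 (blk 8, set 0) → VC-HIT  vc=[12, 14, 2]
9: 0x9 (blk 2, set 0) → VC-HIT  vc=[12, 14, 8]
10: 0x21 (blk 8, set 0) → VC-HIT  vc=[12, 14, 2]
11: 0x20 (blk 8, set 0) → L1-HIT  vc=[12, 14, 2]
12: 0x3a (blk 14, set 0) → VC-HIT  vc=[12, 8, 2]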